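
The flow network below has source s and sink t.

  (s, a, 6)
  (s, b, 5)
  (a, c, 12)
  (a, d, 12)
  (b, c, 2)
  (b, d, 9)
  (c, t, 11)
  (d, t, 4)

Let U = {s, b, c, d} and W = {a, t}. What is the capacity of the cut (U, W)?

Edges leaving {s, b, c, d}: s→a (6), c→t (11), d→t (4).
Cut capacity = 6 + 11 + 4 = 21.

21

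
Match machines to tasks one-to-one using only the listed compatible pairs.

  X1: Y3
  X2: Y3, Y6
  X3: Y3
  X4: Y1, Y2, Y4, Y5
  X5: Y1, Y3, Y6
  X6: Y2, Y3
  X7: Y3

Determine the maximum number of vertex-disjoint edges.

5

Unit-capacity flow: source→left, listed edges, right→sink; max matching = max flow.
Augmenting path X1→Y3 (+1); matched 1.
Augmenting path X2→Y6 (+1); matched 2.
Augmenting path X4→Y1 (+1); matched 3.
Augmenting path X6→Y2 (+1); matched 4.
Augmenting path X5→Y1→X4→Y4 (+1); matched 5.
No augmenting path remains; maximum matching = 5.
König certificate: {X2, X4, X5, X6, Y3} is a vertex cover of size 5 (every listed pair touches it), so no matching can be larger.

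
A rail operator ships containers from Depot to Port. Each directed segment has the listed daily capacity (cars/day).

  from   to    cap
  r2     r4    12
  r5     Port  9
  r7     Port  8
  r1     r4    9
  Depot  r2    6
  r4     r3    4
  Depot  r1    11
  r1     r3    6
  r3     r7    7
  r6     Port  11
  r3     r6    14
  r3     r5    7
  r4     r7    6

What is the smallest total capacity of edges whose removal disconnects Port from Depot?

Augment Depot→r1→r3→r5→Port: bottleneck 6, flow now 6.
Augment Depot→r1→r4→r7→Port: bottleneck 5, flow now 11.
Augment Depot→r2→r4→r7→Port: bottleneck 1, flow now 12.
Augment Depot→r2→r4→r3→r5→Port: bottleneck 1, flow now 13.
Augment Depot→r2→r4→r3→r6→Port: bottleneck 3, flow now 16.
No augmenting path remains; maximum flow = 16.
By max-flow min-cut, the minimum cut capacity equals the max flow.
In the residual graph, reachable from Depot: {Depot, r1, r2, r4}.
Min-cut edges: r1→r3 (6), r4→r3 (4), r4→r7 (6); capacity 6 + 4 + 6 = 16.

16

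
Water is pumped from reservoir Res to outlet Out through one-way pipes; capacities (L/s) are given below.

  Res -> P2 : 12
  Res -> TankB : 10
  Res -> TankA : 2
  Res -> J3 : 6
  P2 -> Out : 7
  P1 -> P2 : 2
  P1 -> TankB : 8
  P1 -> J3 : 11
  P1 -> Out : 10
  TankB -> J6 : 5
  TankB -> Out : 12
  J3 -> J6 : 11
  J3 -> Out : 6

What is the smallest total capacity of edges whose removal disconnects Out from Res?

23

Augment Res→P2→Out: bottleneck 7, flow now 7.
Augment Res→TankB→Out: bottleneck 10, flow now 17.
Augment Res→J3→Out: bottleneck 6, flow now 23.
No augmenting path remains; maximum flow = 23.
By max-flow min-cut, the minimum cut capacity equals the max flow.
In the residual graph, reachable from Res: {Res, P2, TankA}.
Min-cut edges: Res→TankB (10), Res→J3 (6), P2→Out (7); capacity 10 + 6 + 7 = 23.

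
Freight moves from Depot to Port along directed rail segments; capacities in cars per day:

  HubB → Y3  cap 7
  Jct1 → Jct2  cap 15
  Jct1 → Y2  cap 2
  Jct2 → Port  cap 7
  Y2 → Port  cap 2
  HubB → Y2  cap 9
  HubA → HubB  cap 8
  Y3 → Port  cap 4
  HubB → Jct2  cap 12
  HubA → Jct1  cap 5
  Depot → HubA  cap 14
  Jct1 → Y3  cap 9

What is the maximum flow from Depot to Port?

13

Augment Depot→HubA→HubB→Y3→Port: bottleneck 4, flow now 4.
Augment Depot→HubA→HubB→Jct2→Port: bottleneck 4, flow now 8.
Augment Depot→HubA→Jct1→Jct2→Port: bottleneck 3, flow now 11.
Augment Depot→HubA→Jct1→Y2→Port: bottleneck 2, flow now 13.
No augmenting path remains; maximum flow = 13.
In the residual graph, reachable from Depot: {Depot, HubA}.
Min-cut edges: HubA→HubB (8), HubA→Jct1 (5); capacity 8 + 5 = 13.
This cut is saturated, so no flow can exceed 13.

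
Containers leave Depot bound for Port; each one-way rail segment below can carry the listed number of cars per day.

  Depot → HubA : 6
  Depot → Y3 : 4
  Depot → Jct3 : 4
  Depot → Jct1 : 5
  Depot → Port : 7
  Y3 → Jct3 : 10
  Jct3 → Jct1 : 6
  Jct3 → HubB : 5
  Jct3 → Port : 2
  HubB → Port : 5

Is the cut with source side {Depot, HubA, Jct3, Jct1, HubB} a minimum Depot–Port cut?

Given cut capacity: 4 + 7 + 2 + 5 = 18.
Augment Depot→Port: bottleneck 7, flow now 7.
Augment Depot→Jct3→Port: bottleneck 2, flow now 9.
Augment Depot→Jct3→HubB→Port: bottleneck 2, flow now 11.
Augment Depot→Y3→Jct3→HubB→Port: bottleneck 3, flow now 14.
No augmenting path remains; maximum flow = 14.
In the residual graph, reachable from Depot: {Depot, HubA, Y3, Jct3, Jct1}.
Min-cut edges: Depot→Port (7), Jct3→HubB (5), Jct3→Port (2); capacity 7 + 5 + 2 = 14.
Cut capacity 18 exceeds the max flow 14, so it is not minimum.

No — its capacity is 18, but the minimum cut has capacity 14.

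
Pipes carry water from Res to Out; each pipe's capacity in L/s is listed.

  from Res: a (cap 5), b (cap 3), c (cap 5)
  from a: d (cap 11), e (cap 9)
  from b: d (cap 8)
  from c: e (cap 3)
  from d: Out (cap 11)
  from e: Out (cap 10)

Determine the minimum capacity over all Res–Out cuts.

11

Augment Res→a→d→Out: bottleneck 5, flow now 5.
Augment Res→b→d→Out: bottleneck 3, flow now 8.
Augment Res→c→e→Out: bottleneck 3, flow now 11.
No augmenting path remains; maximum flow = 11.
By max-flow min-cut, the minimum cut capacity equals the max flow.
In the residual graph, reachable from Res: {Res, c}.
Min-cut edges: Res→a (5), Res→b (3), c→e (3); capacity 5 + 3 + 3 = 11.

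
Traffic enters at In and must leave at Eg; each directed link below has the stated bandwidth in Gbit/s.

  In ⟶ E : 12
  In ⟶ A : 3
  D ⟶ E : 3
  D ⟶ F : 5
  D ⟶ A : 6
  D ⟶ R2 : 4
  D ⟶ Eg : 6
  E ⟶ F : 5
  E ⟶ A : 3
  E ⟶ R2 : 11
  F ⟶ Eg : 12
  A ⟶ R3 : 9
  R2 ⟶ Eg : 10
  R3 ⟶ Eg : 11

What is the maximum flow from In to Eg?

15

Augment In→E→F→Eg: bottleneck 5, flow now 5.
Augment In→E→R2→Eg: bottleneck 7, flow now 12.
Augment In→A→R3→Eg: bottleneck 3, flow now 15.
No augmenting path remains; maximum flow = 15.
In the residual graph, reachable from In: {In}.
Min-cut edges: In→E (12), In→A (3); capacity 12 + 3 = 15.
This cut is saturated, so no flow can exceed 15.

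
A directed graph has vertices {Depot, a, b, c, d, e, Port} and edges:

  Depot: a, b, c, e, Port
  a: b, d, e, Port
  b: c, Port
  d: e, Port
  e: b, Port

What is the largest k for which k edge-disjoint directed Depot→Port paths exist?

Assign every edge capacity 1; by Menger, the answer equals the max flow.
Path Depot→Port (+1); total 1.
Path Depot→a→Port (+1); total 2.
Path Depot→b→Port (+1); total 3.
Path Depot→e→Port (+1); total 4.
No residual Depot→Port path; max flow = 4.
Certifying cut of size 4: {Depot→Port, Depot→a, Depot→b, Depot→e}.

4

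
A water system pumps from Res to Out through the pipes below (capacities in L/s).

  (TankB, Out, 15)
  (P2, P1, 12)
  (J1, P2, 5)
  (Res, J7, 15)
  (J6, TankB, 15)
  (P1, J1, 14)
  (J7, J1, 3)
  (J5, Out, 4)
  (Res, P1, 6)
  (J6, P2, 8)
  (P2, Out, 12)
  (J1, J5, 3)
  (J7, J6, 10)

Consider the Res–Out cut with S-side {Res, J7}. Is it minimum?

No — its capacity is 19, but the minimum cut has capacity 18.

Given cut capacity: 6 + 10 + 3 = 19.
Augment Res→P1→J1→J5→Out: bottleneck 3, flow now 3.
Augment Res→P1→J1→P2→Out: bottleneck 3, flow now 6.
Augment Res→J7→J6→TankB→Out: bottleneck 10, flow now 16.
Augment Res→J7→J1→P2→Out: bottleneck 2, flow now 18.
No augmenting path remains; maximum flow = 18.
In the residual graph, reachable from Res: {Res, P1, J7, J1}.
Min-cut edges: J7→J6 (10), J1→J5 (3), J1→P2 (5); capacity 10 + 3 + 5 = 18.
Cut capacity 19 exceeds the max flow 18, so it is not minimum.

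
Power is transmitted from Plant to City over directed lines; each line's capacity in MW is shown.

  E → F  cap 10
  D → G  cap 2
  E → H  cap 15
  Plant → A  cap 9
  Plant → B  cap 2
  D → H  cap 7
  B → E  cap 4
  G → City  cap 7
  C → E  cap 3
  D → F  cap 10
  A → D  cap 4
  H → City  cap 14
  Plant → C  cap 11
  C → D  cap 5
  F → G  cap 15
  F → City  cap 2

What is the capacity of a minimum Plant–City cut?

Augment Plant→A→D→F→City: bottleneck 2, flow now 2.
Augment Plant→A→D→G→City: bottleneck 2, flow now 4.
Augment Plant→B→E→H→City: bottleneck 2, flow now 6.
Augment Plant→C→D→H→City: bottleneck 5, flow now 11.
Augment Plant→C→E→H→City: bottleneck 3, flow now 14.
No augmenting path remains; maximum flow = 14.
By max-flow min-cut, the minimum cut capacity equals the max flow.
In the residual graph, reachable from Plant: {Plant, A, C}.
Min-cut edges: Plant→B (2), A→D (4), C→D (5), C→E (3); capacity 2 + 4 + 5 + 3 = 14.

14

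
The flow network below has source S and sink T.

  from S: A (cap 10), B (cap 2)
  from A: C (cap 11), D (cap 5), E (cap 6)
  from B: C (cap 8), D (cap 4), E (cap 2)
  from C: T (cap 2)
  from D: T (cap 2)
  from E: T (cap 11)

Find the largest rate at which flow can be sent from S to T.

Augment S→A→C→T: bottleneck 2, flow now 2.
Augment S→A→D→T: bottleneck 2, flow now 4.
Augment S→A→E→T: bottleneck 6, flow now 10.
Augment S→B→E→T: bottleneck 2, flow now 12.
No augmenting path remains; maximum flow = 12.
In the residual graph, reachable from S: {S}.
Min-cut edges: S→A (10), S→B (2); capacity 10 + 2 = 12.
This cut is saturated, so no flow can exceed 12.

12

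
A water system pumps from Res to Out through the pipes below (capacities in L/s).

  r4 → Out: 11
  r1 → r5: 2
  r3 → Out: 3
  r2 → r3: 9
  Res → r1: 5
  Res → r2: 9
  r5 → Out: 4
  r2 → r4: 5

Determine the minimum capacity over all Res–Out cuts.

Augment Res→r1→r5→Out: bottleneck 2, flow now 2.
Augment Res→r2→r3→Out: bottleneck 3, flow now 5.
Augment Res→r2→r4→Out: bottleneck 5, flow now 10.
No augmenting path remains; maximum flow = 10.
By max-flow min-cut, the minimum cut capacity equals the max flow.
In the residual graph, reachable from Res: {Res, r1, r2, r3}.
Min-cut edges: r1→r5 (2), r2→r4 (5), r3→Out (3); capacity 2 + 5 + 3 = 10.

10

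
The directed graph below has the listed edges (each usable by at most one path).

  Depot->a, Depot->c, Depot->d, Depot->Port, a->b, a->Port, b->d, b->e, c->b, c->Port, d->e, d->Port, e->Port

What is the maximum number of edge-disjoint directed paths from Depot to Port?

Assign every edge capacity 1; by Menger, the answer equals the max flow.
Path Depot→Port (+1); total 1.
Path Depot→a→Port (+1); total 2.
Path Depot→c→Port (+1); total 3.
Path Depot→d→Port (+1); total 4.
No residual Depot→Port path; max flow = 4.
Certifying cut of size 4: {Depot→Port, Depot→a, Depot→c, Depot→d}.

4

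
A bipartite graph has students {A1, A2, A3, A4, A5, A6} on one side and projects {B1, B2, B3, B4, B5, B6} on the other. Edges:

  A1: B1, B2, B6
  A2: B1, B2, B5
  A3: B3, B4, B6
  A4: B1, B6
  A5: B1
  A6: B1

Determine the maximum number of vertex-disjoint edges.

Unit-capacity flow: source→left, listed edges, right→sink; max matching = max flow.
Augmenting path A1→B1 (+1); matched 1.
Augmenting path A2→B2 (+1); matched 2.
Augmenting path A3→B3 (+1); matched 3.
Augmenting path A4→B6 (+1); matched 4.
Augmenting path A5→B1→A1→B2→A2→B5 (+1); matched 5.
No augmenting path remains; maximum matching = 5.
König certificate: {A1, A2, A3, A4, B1} is a vertex cover of size 5 (every listed pair touches it), so no matching can be larger.

5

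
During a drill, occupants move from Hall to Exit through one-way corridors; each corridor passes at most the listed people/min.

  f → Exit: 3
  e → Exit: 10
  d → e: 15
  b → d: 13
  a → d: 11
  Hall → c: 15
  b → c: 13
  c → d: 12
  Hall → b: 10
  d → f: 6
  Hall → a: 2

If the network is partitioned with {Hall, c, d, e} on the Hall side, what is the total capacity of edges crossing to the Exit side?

28

Edges leaving {Hall, c, d, e}: Hall→a (2), Hall→b (10), d→f (6), e→Exit (10).
Cut capacity = 2 + 10 + 6 + 10 = 28.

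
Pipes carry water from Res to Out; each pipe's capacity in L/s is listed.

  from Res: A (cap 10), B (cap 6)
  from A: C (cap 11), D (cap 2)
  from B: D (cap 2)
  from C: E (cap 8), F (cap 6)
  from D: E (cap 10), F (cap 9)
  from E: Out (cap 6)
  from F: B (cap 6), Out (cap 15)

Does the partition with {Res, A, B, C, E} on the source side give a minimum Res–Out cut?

No — its capacity is 16, but the minimum cut has capacity 12.

Given cut capacity: 2 + 2 + 6 + 6 = 16.
Augment Res→A→C→E→Out: bottleneck 6, flow now 6.
Augment Res→A→C→F→Out: bottleneck 4, flow now 10.
Augment Res→B→D→F→Out: bottleneck 2, flow now 12.
No augmenting path remains; maximum flow = 12.
In the residual graph, reachable from Res: {Res, B}.
Min-cut edges: Res→A (10), B→D (2); capacity 10 + 2 = 12.
Cut capacity 16 exceeds the max flow 12, so it is not minimum.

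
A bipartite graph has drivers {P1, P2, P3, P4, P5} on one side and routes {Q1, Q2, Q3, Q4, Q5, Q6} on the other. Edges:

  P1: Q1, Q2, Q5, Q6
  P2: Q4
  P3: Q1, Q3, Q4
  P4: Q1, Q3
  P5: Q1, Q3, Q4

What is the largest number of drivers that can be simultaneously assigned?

4

Unit-capacity flow: source→left, listed edges, right→sink; max matching = max flow.
Augmenting path P1→Q1 (+1); matched 1.
Augmenting path P2→Q4 (+1); matched 2.
Augmenting path P3→Q3 (+1); matched 3.
Augmenting path P4→Q1→P1→Q2 (+1); matched 4.
No augmenting path remains; maximum matching = 4.
König certificate: {P1, Q1, Q3, Q4} is a vertex cover of size 4 (every listed pair touches it), so no matching can be larger.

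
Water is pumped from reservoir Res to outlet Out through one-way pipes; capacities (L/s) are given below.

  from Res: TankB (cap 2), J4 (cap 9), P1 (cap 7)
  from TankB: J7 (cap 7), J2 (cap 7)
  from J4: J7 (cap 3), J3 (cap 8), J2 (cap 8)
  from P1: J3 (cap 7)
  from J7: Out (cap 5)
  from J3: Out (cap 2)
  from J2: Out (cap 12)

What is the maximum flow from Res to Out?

13

Augment Res→TankB→J7→Out: bottleneck 2, flow now 2.
Augment Res→J4→J7→Out: bottleneck 3, flow now 5.
Augment Res→J4→J3→Out: bottleneck 2, flow now 7.
Augment Res→J4→J2→Out: bottleneck 4, flow now 11.
Augment Res→P1→J3→J4→J2→Out: bottleneck 2, flow now 13. (uses reverse residual edge)
No augmenting path remains; maximum flow = 13.
In the residual graph, reachable from Res: {Res, P1, J3}.
Min-cut edges: Res→TankB (2), Res→J4 (9), J3→Out (2); capacity 2 + 9 + 2 = 13.
This cut is saturated, so no flow can exceed 13.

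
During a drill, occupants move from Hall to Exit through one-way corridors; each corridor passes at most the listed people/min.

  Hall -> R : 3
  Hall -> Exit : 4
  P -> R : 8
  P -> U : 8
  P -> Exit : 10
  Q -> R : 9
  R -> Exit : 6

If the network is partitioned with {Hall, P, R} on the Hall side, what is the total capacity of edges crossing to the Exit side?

28

Edges leaving {Hall, P, R}: Hall→Exit (4), P→U (8), P→Exit (10), R→Exit (6).
Cut capacity = 4 + 8 + 10 + 6 = 28.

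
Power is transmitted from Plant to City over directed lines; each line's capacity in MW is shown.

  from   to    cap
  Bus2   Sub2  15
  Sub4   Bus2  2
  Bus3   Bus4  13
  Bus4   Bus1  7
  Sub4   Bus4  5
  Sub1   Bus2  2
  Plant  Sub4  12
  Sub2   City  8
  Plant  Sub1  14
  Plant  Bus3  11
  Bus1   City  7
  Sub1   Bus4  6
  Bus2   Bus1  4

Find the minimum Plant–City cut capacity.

Augment Plant→Sub4→Bus2→Bus1→City: bottleneck 2, flow now 2.
Augment Plant→Sub4→Bus4→Bus1→City: bottleneck 5, flow now 7.
Augment Plant→Sub1→Bus2→Sub2→City: bottleneck 2, flow now 9.
Augment Plant→Bus3→Bus4→Bus1→Bus2→Sub2→City: bottleneck 2, flow now 11. (uses reverse residual edge)
No augmenting path remains; maximum flow = 11.
By max-flow min-cut, the minimum cut capacity equals the max flow.
In the residual graph, reachable from Plant: {Plant, Sub4, Bus3, Sub1, Bus4}.
Min-cut edges: Sub4→Bus2 (2), Sub1→Bus2 (2), Bus4→Bus1 (7); capacity 2 + 2 + 7 = 11.

11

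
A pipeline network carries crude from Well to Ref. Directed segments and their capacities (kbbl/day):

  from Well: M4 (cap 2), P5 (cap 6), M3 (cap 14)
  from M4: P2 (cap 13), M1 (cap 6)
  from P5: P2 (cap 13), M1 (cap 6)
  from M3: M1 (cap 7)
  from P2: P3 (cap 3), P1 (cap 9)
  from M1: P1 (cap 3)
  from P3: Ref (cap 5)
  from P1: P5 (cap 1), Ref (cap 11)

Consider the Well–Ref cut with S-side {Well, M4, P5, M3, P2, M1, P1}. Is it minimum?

Given cut capacity: 3 + 11 = 14.
Augment Well→M4→P2→P3→Ref: bottleneck 2, flow now 2.
Augment Well→P5→P2→P3→Ref: bottleneck 1, flow now 3.
Augment Well→P5→P2→P1→Ref: bottleneck 5, flow now 8.
Augment Well→M3→M1→P1→Ref: bottleneck 3, flow now 11.
No augmenting path remains; maximum flow = 11.
In the residual graph, reachable from Well: {Well, M3, M1}.
Min-cut edges: Well→M4 (2), Well→P5 (6), M1→P1 (3); capacity 2 + 6 + 3 = 11.
Cut capacity 14 exceeds the max flow 11, so it is not minimum.

No — its capacity is 14, but the minimum cut has capacity 11.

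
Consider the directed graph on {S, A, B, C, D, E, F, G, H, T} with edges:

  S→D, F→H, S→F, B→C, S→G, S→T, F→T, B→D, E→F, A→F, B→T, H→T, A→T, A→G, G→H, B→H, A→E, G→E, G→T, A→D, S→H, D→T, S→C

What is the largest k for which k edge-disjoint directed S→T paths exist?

5

Assign every edge capacity 1; by Menger, the answer equals the max flow.
Path S→T (+1); total 1.
Path S→D→T (+1); total 2.
Path S→F→T (+1); total 3.
Path S→G→T (+1); total 4.
Path S→H→T (+1); total 5.
No residual S→T path; max flow = 5.
Certifying cut of size 5: {S→D, S→F, S→G, S→H, S→T}.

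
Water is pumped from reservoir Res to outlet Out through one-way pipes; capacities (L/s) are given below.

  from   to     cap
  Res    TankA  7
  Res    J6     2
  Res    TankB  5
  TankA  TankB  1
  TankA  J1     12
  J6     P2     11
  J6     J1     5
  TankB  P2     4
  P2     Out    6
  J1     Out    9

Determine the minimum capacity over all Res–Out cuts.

13

Augment Res→TankA→J1→Out: bottleneck 7, flow now 7.
Augment Res→J6→P2→Out: bottleneck 2, flow now 9.
Augment Res→TankB→P2→Out: bottleneck 4, flow now 13.
No augmenting path remains; maximum flow = 13.
By max-flow min-cut, the minimum cut capacity equals the max flow.
In the residual graph, reachable from Res: {Res, TankB}.
Min-cut edges: Res→TankA (7), Res→J6 (2), TankB→P2 (4); capacity 7 + 2 + 4 = 13.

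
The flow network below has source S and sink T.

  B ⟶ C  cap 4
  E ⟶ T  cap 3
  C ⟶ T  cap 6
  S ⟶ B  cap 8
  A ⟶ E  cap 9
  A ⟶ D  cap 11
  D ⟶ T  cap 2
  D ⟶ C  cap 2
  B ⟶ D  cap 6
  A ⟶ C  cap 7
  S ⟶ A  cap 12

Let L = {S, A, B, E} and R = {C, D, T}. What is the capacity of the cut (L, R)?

31

Edges leaving {S, A, B, E}: A→C (7), A→D (11), B→C (4), B→D (6), E→T (3).
Cut capacity = 7 + 11 + 4 + 6 + 3 = 31.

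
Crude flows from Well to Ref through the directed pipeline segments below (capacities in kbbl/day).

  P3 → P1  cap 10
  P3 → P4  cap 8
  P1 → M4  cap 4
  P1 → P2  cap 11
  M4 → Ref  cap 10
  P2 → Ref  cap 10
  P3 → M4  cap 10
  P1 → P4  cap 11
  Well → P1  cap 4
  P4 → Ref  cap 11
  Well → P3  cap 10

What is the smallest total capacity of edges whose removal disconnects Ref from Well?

Augment Well→P3→P4→Ref: bottleneck 8, flow now 8.
Augment Well→P3→M4→Ref: bottleneck 2, flow now 10.
Augment Well→P1→P4→Ref: bottleneck 3, flow now 13.
Augment Well→P1→P2→Ref: bottleneck 1, flow now 14.
No augmenting path remains; maximum flow = 14.
By max-flow min-cut, the minimum cut capacity equals the max flow.
In the residual graph, reachable from Well: {Well}.
Min-cut edges: Well→P3 (10), Well→P1 (4); capacity 10 + 4 = 14.

14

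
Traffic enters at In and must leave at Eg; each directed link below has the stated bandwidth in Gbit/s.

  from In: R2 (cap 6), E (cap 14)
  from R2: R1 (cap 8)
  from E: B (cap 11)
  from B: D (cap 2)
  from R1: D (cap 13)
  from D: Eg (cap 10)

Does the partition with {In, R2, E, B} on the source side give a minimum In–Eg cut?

No — its capacity is 10, but the minimum cut has capacity 8.

Given cut capacity: 8 + 2 = 10.
Augment In→R2→R1→D→Eg: bottleneck 6, flow now 6.
Augment In→E→B→D→Eg: bottleneck 2, flow now 8.
No augmenting path remains; maximum flow = 8.
In the residual graph, reachable from In: {In, E, B}.
Min-cut edges: In→R2 (6), B→D (2); capacity 6 + 2 = 8.
Cut capacity 10 exceeds the max flow 8, so it is not minimum.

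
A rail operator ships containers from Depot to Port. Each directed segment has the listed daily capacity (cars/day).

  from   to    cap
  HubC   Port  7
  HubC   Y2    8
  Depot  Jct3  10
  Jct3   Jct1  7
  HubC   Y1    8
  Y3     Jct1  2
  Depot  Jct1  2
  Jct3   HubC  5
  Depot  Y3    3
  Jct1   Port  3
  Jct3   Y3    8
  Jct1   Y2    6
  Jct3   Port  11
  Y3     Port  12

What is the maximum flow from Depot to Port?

Augment Depot→Jct3→Port: bottleneck 10, flow now 10.
Augment Depot→Y3→Port: bottleneck 3, flow now 13.
Augment Depot→Jct1→Port: bottleneck 2, flow now 15.
No augmenting path remains; maximum flow = 15.
In the residual graph, reachable from Depot: {Depot}.
Min-cut edges: Depot→Jct3 (10), Depot→Y3 (3), Depot→Jct1 (2); capacity 10 + 3 + 2 = 15.
This cut is saturated, so no flow can exceed 15.

15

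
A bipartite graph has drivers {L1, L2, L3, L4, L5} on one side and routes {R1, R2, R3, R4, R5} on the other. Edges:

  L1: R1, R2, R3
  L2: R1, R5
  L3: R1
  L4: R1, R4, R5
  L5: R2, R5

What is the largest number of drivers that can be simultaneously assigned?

Unit-capacity flow: source→left, listed edges, right→sink; max matching = max flow.
Augmenting path L1→R1 (+1); matched 1.
Augmenting path L2→R5 (+1); matched 2.
Augmenting path L4→R4 (+1); matched 3.
Augmenting path L5→R2 (+1); matched 4.
Augmenting path L3→R1→L1→R3 (+1); matched 5.
No augmenting path remains; maximum matching = 5.
König certificate: {L1, L2, L3, L4, L5} is a vertex cover of size 5 (every listed pair touches it), so no matching can be larger.

5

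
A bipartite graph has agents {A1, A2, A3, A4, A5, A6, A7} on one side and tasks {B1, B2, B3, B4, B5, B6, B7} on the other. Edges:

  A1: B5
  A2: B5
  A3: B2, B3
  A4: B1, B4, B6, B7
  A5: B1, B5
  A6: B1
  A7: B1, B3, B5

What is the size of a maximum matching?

Unit-capacity flow: source→left, listed edges, right→sink; max matching = max flow.
Augmenting path A1→B5 (+1); matched 1.
Augmenting path A3→B2 (+1); matched 2.
Augmenting path A4→B1 (+1); matched 3.
Augmenting path A7→B3 (+1); matched 4.
Augmenting path A5→B1→A4→B4 (+1); matched 5.
No augmenting path remains; maximum matching = 5.
König certificate: {A3, A4, A7, B1, B5} is a vertex cover of size 5 (every listed pair touches it), so no matching can be larger.

5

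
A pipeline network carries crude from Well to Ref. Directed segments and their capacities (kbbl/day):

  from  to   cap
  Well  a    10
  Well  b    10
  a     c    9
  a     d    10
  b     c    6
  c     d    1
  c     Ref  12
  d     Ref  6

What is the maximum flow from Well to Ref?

Augment Well→a→c→Ref: bottleneck 9, flow now 9.
Augment Well→a→d→Ref: bottleneck 1, flow now 10.
Augment Well→b→c→Ref: bottleneck 3, flow now 13.
Augment Well→b→c→d→Ref: bottleneck 1, flow now 14.
Augment Well→b→c→a→d→Ref: bottleneck 2, flow now 16. (uses reverse residual edge)
No augmenting path remains; maximum flow = 16.
In the residual graph, reachable from Well: {Well, b}.
Min-cut edges: Well→a (10), b→c (6); capacity 10 + 6 = 16.
This cut is saturated, so no flow can exceed 16.

16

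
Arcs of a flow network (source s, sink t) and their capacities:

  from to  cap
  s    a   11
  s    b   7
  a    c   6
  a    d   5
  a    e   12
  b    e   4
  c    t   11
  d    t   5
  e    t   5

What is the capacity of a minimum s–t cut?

Augment s→a→c→t: bottleneck 6, flow now 6.
Augment s→a→d→t: bottleneck 5, flow now 11.
Augment s→b→e→t: bottleneck 4, flow now 15.
No augmenting path remains; maximum flow = 15.
By max-flow min-cut, the minimum cut capacity equals the max flow.
In the residual graph, reachable from s: {s, b}.
Min-cut edges: s→a (11), b→e (4); capacity 11 + 4 = 15.

15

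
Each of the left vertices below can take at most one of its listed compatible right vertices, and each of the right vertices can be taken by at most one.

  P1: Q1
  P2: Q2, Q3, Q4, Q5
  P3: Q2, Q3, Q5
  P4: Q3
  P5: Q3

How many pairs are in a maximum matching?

4

Unit-capacity flow: source→left, listed edges, right→sink; max matching = max flow.
Augmenting path P1→Q1 (+1); matched 1.
Augmenting path P2→Q2 (+1); matched 2.
Augmenting path P3→Q3 (+1); matched 3.
Augmenting path P4→Q3→P3→Q5 (+1); matched 4.
No augmenting path remains; maximum matching = 4.
König certificate: {P1, P2, P3, Q3} is a vertex cover of size 4 (every listed pair touches it), so no matching can be larger.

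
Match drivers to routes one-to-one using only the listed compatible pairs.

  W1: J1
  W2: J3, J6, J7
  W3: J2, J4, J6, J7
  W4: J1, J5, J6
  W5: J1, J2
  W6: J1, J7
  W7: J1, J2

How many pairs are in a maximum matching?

6

Unit-capacity flow: source→left, listed edges, right→sink; max matching = max flow.
Augmenting path W1→J1 (+1); matched 1.
Augmenting path W2→J3 (+1); matched 2.
Augmenting path W3→J2 (+1); matched 3.
Augmenting path W4→J5 (+1); matched 4.
Augmenting path W6→J7 (+1); matched 5.
Augmenting path W5→J2→W3→J4 (+1); matched 6.
No augmenting path remains; maximum matching = 6.
König certificate: {W2, W3, W4, W6, J1, J2} is a vertex cover of size 6 (every listed pair touches it), so no matching can be larger.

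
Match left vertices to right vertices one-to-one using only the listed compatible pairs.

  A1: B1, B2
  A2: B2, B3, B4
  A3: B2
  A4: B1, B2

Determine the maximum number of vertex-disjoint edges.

Unit-capacity flow: source→left, listed edges, right→sink; max matching = max flow.
Augmenting path A1→B1 (+1); matched 1.
Augmenting path A2→B2 (+1); matched 2.
Augmenting path A3→B2→A2→B3 (+1); matched 3.
No augmenting path remains; maximum matching = 3.
König certificate: {A2, B1, B2} is a vertex cover of size 3 (every listed pair touches it), so no matching can be larger.

3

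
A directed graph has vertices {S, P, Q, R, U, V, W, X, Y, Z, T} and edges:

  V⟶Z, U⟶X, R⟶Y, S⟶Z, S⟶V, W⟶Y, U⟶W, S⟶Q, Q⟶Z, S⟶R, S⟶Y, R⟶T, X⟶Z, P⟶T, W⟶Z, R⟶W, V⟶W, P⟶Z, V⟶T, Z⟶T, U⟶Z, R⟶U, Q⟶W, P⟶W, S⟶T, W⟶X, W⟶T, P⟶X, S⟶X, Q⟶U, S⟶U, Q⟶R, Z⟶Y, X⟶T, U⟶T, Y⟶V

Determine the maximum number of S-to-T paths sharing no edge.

7

Assign every edge capacity 1; by Menger, the answer equals the max flow.
Path S→T (+1); total 1.
Path S→R→T (+1); total 2.
Path S→U→T (+1); total 3.
Path S→V→T (+1); total 4.
Path S→X→T (+1); total 5.
Path S→Z→T (+1); total 6.
Path S→Q→W→T (+1); total 7.
No residual S→T path; max flow = 7.
Certifying cut of size 7: {R→T, S→T, U→T, V→T, W→T, X→T, Z→T}.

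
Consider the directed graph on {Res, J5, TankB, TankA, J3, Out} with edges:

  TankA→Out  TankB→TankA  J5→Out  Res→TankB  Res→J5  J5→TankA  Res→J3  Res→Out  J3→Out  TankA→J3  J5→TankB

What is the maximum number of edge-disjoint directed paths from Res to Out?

Assign every edge capacity 1; by Menger, the answer equals the max flow.
Path Res→Out (+1); total 1.
Path Res→J5→Out (+1); total 2.
Path Res→J3→Out (+1); total 3.
Path Res→TankB→TankA→Out (+1); total 4.
No residual Res→Out path; max flow = 4.
Certifying cut of size 4: {Res→J3, Res→J5, Res→Out, Res→TankB}.

4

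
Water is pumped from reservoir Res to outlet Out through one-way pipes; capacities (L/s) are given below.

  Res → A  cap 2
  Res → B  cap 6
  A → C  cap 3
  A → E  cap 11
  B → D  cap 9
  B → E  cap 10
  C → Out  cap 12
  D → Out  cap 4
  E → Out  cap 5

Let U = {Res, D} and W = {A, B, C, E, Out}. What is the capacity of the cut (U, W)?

Edges leaving {Res, D}: Res→A (2), Res→B (6), D→Out (4).
Cut capacity = 2 + 6 + 4 = 12.

12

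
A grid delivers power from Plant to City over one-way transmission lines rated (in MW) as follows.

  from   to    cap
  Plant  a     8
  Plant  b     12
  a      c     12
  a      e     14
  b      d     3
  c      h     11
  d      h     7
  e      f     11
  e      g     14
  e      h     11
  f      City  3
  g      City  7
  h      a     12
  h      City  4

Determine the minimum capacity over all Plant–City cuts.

11

Augment Plant→a→c→h→City: bottleneck 4, flow now 4.
Augment Plant→a→e→f→City: bottleneck 3, flow now 7.
Augment Plant→a→e→g→City: bottleneck 1, flow now 8.
Augment Plant→b→d→h→a→e→g→City: bottleneck 3, flow now 11.
No augmenting path remains; maximum flow = 11.
By max-flow min-cut, the minimum cut capacity equals the max flow.
In the residual graph, reachable from Plant: {Plant, b}.
Min-cut edges: Plant→a (8), b→d (3); capacity 8 + 3 = 11.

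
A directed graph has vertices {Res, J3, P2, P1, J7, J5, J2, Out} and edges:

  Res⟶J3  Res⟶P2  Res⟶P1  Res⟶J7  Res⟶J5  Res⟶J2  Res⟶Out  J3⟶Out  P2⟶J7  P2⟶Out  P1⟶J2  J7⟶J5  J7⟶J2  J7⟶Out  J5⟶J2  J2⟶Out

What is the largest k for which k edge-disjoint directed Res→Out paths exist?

Assign every edge capacity 1; by Menger, the answer equals the max flow.
Path Res→Out (+1); total 1.
Path Res→J3→Out (+1); total 2.
Path Res→P2→Out (+1); total 3.
Path Res→J7→Out (+1); total 4.
Path Res→J2→Out (+1); total 5.
No residual Res→Out path; max flow = 5.
Certifying cut of size 5: {J2→Out, Res→J3, Res→J7, Res→Out, Res→P2}.

5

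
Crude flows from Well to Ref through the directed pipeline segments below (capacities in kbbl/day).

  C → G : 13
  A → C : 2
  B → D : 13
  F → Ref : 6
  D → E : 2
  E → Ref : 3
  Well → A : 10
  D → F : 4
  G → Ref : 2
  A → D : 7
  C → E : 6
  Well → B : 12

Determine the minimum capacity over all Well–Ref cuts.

8

Augment Well→A→C→E→Ref: bottleneck 2, flow now 2.
Augment Well→A→D→E→Ref: bottleneck 1, flow now 3.
Augment Well→A→D→F→Ref: bottleneck 4, flow now 7.
Augment Well→A→D→E→C→G→Ref: bottleneck 1, flow now 8. (uses reverse residual edge)
No augmenting path remains; maximum flow = 8.
By max-flow min-cut, the minimum cut capacity equals the max flow.
In the residual graph, reachable from Well: {Well, A, B, D}.
Min-cut edges: A→C (2), D→E (2), D→F (4); capacity 2 + 2 + 4 = 8.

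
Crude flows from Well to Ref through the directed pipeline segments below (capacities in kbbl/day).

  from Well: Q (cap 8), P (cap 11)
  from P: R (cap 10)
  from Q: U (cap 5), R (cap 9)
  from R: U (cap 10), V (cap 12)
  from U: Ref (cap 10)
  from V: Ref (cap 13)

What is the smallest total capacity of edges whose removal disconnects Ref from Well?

18

Augment Well→Q→U→Ref: bottleneck 5, flow now 5.
Augment Well→P→R→U→Ref: bottleneck 5, flow now 10.
Augment Well→P→R→V→Ref: bottleneck 5, flow now 15.
Augment Well→Q→R→V→Ref: bottleneck 3, flow now 18.
No augmenting path remains; maximum flow = 18.
By max-flow min-cut, the minimum cut capacity equals the max flow.
In the residual graph, reachable from Well: {Well, P}.
Min-cut edges: Well→Q (8), P→R (10); capacity 8 + 10 = 18.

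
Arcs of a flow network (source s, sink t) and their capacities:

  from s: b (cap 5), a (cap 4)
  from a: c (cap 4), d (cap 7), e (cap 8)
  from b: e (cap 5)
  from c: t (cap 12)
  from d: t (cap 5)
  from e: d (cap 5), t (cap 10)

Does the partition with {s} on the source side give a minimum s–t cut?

Yes — it is a minimum cut (capacity 9).

Given cut capacity: 4 + 5 = 9.
Augment s→a→c→t: bottleneck 4, flow now 4.
Augment s→b→e→t: bottleneck 5, flow now 9.
No augmenting path remains; maximum flow = 9.
Cut capacity 9 equals the max flow, so it is a minimum cut.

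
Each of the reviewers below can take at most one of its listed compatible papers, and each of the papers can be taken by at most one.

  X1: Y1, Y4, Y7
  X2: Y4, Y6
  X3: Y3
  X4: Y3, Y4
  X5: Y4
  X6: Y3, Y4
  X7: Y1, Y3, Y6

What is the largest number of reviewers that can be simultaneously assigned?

5

Unit-capacity flow: source→left, listed edges, right→sink; max matching = max flow.
Augmenting path X1→Y1 (+1); matched 1.
Augmenting path X2→Y4 (+1); matched 2.
Augmenting path X3→Y3 (+1); matched 3.
Augmenting path X7→Y6 (+1); matched 4.
Augmenting path X4→Y4→X2→Y6→X7→Y1→X1→Y7 (+1); matched 5.
No augmenting path remains; maximum matching = 5.
König certificate: {X1, X2, X7, Y3, Y4} is a vertex cover of size 5 (every listed pair touches it), so no matching can be larger.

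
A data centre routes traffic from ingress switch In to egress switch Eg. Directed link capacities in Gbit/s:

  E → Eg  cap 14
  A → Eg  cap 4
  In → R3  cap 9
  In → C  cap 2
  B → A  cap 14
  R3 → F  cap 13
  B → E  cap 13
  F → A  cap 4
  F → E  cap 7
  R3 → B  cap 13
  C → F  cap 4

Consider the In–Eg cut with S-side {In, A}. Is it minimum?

Given cut capacity: 2 + 9 + 4 = 15.
Augment In→C→F→A→Eg: bottleneck 2, flow now 2.
Augment In→R3→B→A→Eg: bottleneck 2, flow now 4.
Augment In→R3→B→E→Eg: bottleneck 7, flow now 11.
No augmenting path remains; maximum flow = 11.
In the residual graph, reachable from In: {In}.
Min-cut edges: In→C (2), In→R3 (9); capacity 2 + 9 = 11.
Cut capacity 15 exceeds the max flow 11, so it is not minimum.

No — its capacity is 15, but the minimum cut has capacity 11.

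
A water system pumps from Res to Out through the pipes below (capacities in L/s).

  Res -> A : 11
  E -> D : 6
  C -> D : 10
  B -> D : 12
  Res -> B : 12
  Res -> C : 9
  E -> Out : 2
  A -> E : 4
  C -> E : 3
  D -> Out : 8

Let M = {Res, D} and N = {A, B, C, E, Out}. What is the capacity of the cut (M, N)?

Edges leaving {Res, D}: Res→A (11), Res→B (12), Res→C (9), D→Out (8).
Cut capacity = 11 + 12 + 9 + 8 = 40.

40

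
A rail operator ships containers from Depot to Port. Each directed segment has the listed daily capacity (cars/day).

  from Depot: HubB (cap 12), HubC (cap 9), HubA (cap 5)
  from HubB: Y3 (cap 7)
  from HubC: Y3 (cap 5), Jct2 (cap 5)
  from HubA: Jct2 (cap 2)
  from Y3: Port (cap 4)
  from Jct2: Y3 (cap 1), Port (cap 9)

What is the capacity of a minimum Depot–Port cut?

Augment Depot→HubB→Y3→Port: bottleneck 4, flow now 4.
Augment Depot→HubC→Jct2→Port: bottleneck 5, flow now 9.
Augment Depot→HubA→Jct2→Port: bottleneck 2, flow now 11.
No augmenting path remains; maximum flow = 11.
By max-flow min-cut, the minimum cut capacity equals the max flow.
In the residual graph, reachable from Depot: {Depot, HubB, HubC, HubA, Y3}.
Min-cut edges: HubC→Jct2 (5), HubA→Jct2 (2), Y3→Port (4); capacity 5 + 2 + 4 = 11.

11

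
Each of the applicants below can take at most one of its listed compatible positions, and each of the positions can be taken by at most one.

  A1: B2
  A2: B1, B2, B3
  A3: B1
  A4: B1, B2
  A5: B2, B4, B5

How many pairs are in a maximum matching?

4

Unit-capacity flow: source→left, listed edges, right→sink; max matching = max flow.
Augmenting path A1→B2 (+1); matched 1.
Augmenting path A2→B1 (+1); matched 2.
Augmenting path A5→B4 (+1); matched 3.
Augmenting path A3→B1→A2→B3 (+1); matched 4.
No augmenting path remains; maximum matching = 4.
König certificate: {A2, A5, B1, B2} is a vertex cover of size 4 (every listed pair touches it), so no matching can be larger.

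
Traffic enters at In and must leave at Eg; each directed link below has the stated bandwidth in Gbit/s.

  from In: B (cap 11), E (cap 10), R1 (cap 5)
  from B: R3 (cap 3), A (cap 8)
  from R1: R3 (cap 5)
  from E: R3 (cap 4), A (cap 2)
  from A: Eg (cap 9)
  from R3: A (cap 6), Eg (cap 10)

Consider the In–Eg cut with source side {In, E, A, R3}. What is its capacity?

35

Edges leaving {In, E, A, R3}: In→B (11), In→R1 (5), A→Eg (9), R3→Eg (10).
Cut capacity = 11 + 5 + 9 + 10 = 35.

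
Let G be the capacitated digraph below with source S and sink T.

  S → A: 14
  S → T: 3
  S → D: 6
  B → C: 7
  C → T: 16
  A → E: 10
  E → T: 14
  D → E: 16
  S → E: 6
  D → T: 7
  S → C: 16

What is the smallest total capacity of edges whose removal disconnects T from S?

39

Augment S→T: bottleneck 3, flow now 3.
Augment S→C→T: bottleneck 16, flow now 19.
Augment S→D→T: bottleneck 6, flow now 25.
Augment S→E→T: bottleneck 6, flow now 31.
Augment S→A→E→T: bottleneck 8, flow now 39.
No augmenting path remains; maximum flow = 39.
By max-flow min-cut, the minimum cut capacity equals the max flow.
In the residual graph, reachable from S: {S, A, E}.
Min-cut edges: S→C (16), S→D (6), S→T (3), E→T (14); capacity 16 + 6 + 3 + 14 = 39.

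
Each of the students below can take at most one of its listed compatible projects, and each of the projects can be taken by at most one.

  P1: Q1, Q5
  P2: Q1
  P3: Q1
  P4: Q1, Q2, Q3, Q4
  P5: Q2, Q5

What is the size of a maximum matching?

Unit-capacity flow: source→left, listed edges, right→sink; max matching = max flow.
Augmenting path P1→Q1 (+1); matched 1.
Augmenting path P4→Q2 (+1); matched 2.
Augmenting path P5→Q5 (+1); matched 3.
Augmenting path P2→Q1→P1→Q5→P5→Q2→P4→Q3 (+1); matched 4.
No augmenting path remains; maximum matching = 4.
König certificate: {P1, P4, P5, Q1} is a vertex cover of size 4 (every listed pair touches it), so no matching can be larger.

4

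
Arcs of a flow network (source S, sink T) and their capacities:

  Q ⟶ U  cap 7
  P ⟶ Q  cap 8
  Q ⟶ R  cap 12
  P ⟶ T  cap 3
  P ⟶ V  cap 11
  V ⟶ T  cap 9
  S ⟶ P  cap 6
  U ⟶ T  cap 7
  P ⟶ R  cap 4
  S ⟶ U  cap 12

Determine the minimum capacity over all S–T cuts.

13

Augment S→P→T: bottleneck 3, flow now 3.
Augment S→U→T: bottleneck 7, flow now 10.
Augment S→P→V→T: bottleneck 3, flow now 13.
No augmenting path remains; maximum flow = 13.
By max-flow min-cut, the minimum cut capacity equals the max flow.
In the residual graph, reachable from S: {S, U}.
Min-cut edges: S→P (6), U→T (7); capacity 6 + 7 = 13.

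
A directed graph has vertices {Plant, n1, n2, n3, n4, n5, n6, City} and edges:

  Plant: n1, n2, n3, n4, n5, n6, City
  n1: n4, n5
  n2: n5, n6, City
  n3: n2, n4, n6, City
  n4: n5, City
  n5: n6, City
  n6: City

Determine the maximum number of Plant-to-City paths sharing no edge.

Assign every edge capacity 1; by Menger, the answer equals the max flow.
Path Plant→City (+1); total 1.
Path Plant→n2→City (+1); total 2.
Path Plant→n3→City (+1); total 3.
Path Plant→n4→City (+1); total 4.
Path Plant→n5→City (+1); total 5.
Path Plant→n6→City (+1); total 6.
No residual Plant→City path; max flow = 6.
Certifying cut of size 6: {Plant→City, Plant→n2, Plant→n3, n4→City, n5→City, n6→City}.

6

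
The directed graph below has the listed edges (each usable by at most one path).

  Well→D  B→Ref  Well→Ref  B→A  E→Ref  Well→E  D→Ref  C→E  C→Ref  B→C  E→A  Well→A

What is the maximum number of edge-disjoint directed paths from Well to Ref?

Assign every edge capacity 1; by Menger, the answer equals the max flow.
Path Well→Ref (+1); total 1.
Path Well→D→Ref (+1); total 2.
Path Well→E→Ref (+1); total 3.
No residual Well→Ref path; max flow = 3.
Certifying cut of size 3: {Well→D, Well→E, Well→Ref}.

3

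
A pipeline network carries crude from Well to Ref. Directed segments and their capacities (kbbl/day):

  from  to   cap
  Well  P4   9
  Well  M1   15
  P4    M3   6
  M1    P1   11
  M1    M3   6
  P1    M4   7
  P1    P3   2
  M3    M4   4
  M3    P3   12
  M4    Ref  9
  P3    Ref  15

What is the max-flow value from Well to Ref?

Augment Well→P4→M3→M4→Ref: bottleneck 4, flow now 4.
Augment Well→P4→M3→P3→Ref: bottleneck 2, flow now 6.
Augment Well→M1→P1→M4→Ref: bottleneck 5, flow now 11.
Augment Well→M1→P1→P3→Ref: bottleneck 2, flow now 13.
Augment Well→M1→M3→P3→Ref: bottleneck 6, flow now 19.
Augment Well→M1→P1→M4→M3→P3→Ref: bottleneck 2, flow now 21. (uses reverse residual edge)
No augmenting path remains; maximum flow = 21.
In the residual graph, reachable from Well: {Well, P4}.
Min-cut edges: Well→M1 (15), P4→M3 (6); capacity 15 + 6 = 21.
This cut is saturated, so no flow can exceed 21.

21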